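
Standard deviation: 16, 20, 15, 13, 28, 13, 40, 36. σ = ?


Mean = 22.6250
Variance = 100.4844
SD = sqrt(100.4844) = 10.0242

SD = 10.0242


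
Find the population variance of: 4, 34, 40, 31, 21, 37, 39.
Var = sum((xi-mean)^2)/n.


Mean = 29.4286
Squared deviations: 646.6122, 20.8980, 111.7551, 2.4694, 71.0408, 57.3265, 91.6122
Sum = 1001.7143
Variance = 1001.7143/7 = 143.1020

Variance = 143.1020


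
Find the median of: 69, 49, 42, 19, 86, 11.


Sorted: 11, 19, 42, 49, 69, 86
n = 6 (even)
Middle values: 42 and 49
Median = (42+49)/2 = 45.5000

Median = 45.5000


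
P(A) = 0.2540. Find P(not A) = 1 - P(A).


P(not A) = 1 - 0.2540 = 0.7460

P(not A) = 0.7460


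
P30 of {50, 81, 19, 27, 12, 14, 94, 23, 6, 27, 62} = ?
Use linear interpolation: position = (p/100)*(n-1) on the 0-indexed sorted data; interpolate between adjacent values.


Sorted: 6, 12, 14, 19, 23, 27, 27, 50, 62, 81, 94
n = 11
Index = 30/100 * 10 = 3.0000
Lower = data[3] = 19, Upper = data[4] = 23
P30 = 19 + 0*(4) = 19.0000

P30 = 19.0000


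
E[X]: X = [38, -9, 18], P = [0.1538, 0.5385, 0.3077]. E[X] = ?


E[X] = 38*0.1538 - 9*0.5385 + 18*0.3077
= 5.8444 - 4.8465 + 5.5386
= 6.5365

E[X] = 6.5365


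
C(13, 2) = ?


C(13,2) = 13!/(2! × 11!)
= 6227020800/(2 × 39916800)
= 78

C(13,2) = 78


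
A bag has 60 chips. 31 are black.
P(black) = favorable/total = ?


P = 31/60 = 0.5167

P = 0.5167


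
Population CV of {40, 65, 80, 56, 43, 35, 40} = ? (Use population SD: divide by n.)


Mean = 51.2857
SD = 15.2289
CV = (15.2289/51.2857)*100 = 29.6942%

CV = 29.6942%


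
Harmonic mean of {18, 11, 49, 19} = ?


Sum of reciprocals = 1/18 + 1/11 + 1/49 + 1/19 = 0.219504
HM = 4/0.219504 = 18.2229

HM = 18.2229


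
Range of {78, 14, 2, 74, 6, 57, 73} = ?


Max = 78, Min = 2
Range = 78 - 2 = 76

Range = 76


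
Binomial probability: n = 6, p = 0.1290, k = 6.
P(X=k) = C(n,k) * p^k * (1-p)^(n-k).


C(6,6) = 1
p^6 = 4.608274e-06
(1-p)^0 = 1.000000
P = 1 * 4.608274e-06 * 1.000000 = 4.6083e-06

P(X=6) = 4.6083e-06


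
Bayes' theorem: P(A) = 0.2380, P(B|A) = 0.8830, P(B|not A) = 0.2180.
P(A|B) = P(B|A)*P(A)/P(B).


P(B) = P(B|A)*P(A) + P(B|A')*P(A')
= 0.8830*0.2380 + 0.2180*0.7620
= 0.210154 + 0.166116 = 0.376270
P(A|B) = 0.210154/0.376270 = 0.5585

P(A|B) = 0.5585


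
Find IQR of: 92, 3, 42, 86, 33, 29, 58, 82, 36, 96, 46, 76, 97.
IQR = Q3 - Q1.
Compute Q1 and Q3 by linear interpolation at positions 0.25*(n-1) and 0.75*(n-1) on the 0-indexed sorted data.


Sorted: 3, 29, 33, 36, 42, 46, 58, 76, 82, 86, 92, 96, 97
Q1 (25th %ile) = 36.0000
Q3 (75th %ile) = 86.0000
IQR = 86.0000 - 36.0000 = 50.0000

IQR = 50.0000


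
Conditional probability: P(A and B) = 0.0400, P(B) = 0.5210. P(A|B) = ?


P(A|B) = 0.0400/0.5210 = 0.0768

P(A|B) = 0.0768


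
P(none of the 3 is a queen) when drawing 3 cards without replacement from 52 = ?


P(no queens) = (48/52) × (47/51) × (46/50)
= 0.7826

P = 0.7826


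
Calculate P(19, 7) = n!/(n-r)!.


P(19,7) = 19!/12!
= 121645100408832000/479001600
= 253955520

P(19,7) = 253955520


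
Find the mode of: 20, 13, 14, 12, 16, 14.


Frequencies: 12:1, 13:1, 14:2, 16:1, 20:1
Max frequency = 2
Mode = 14

Mode = 14


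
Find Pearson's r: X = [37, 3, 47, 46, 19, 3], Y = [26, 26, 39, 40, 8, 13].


Mean X = 25.8333, Mean Y = 25.3333
SD X = 18.568941, SD Y = 11.939663
Cov = 162.888889
r = 162.888889/(18.568941*11.939663) = 0.7347

r = 0.7347


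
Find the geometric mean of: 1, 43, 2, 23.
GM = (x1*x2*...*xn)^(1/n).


Product = 1 × 43 × 2 × 23 = 1978
GM = 1978^(1/4) = 6.6689

GM = 6.6689


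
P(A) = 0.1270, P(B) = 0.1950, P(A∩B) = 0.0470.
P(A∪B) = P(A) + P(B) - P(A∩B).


P(A∪B) = 0.1270 + 0.1950 - 0.0470
= 0.3220 - 0.0470
= 0.2750

P(A∪B) = 0.2750


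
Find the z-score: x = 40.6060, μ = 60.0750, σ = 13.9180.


z = (40.6060 - 60.0750)/13.9180
= -19.4690/13.9180
= -1.3988

z = -1.3988


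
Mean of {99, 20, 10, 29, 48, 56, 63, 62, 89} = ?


Sum = 99 + 20 + 10 + 29 + 48 + 56 + 63 + 62 + 89 = 476
n = 9
Mean = 476/9 = 52.8889

Mean = 52.8889


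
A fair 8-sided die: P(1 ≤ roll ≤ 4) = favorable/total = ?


Favorable outcomes (1 ≤ roll ≤ 4): 4
Total outcomes = 8
P = 4/8 = 0.5000

P = 0.5000


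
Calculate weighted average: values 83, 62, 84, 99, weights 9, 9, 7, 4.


Numerator = 83*9 + 62*9 + 84*7 + 99*4 = 2289
Denominator = 9 + 9 + 7 + 4 = 29
WM = 2289/29 = 78.9310

WM = 78.9310


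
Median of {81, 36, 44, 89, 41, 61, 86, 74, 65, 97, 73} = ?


Sorted: 36, 41, 44, 61, 65, 73, 74, 81, 86, 89, 97
n = 11 (odd)
Middle value = 73

Median = 73


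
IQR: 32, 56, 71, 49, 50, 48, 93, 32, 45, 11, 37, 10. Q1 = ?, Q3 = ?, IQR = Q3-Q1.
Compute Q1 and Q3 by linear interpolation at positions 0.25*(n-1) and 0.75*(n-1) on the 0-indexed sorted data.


Sorted: 10, 11, 32, 32, 37, 45, 48, 49, 50, 56, 71, 93
Q1 (25th %ile) = 32.0000
Q3 (75th %ile) = 51.5000
IQR = 51.5000 - 32.0000 = 19.5000

IQR = 19.5000


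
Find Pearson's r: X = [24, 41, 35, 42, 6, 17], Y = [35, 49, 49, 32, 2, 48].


Mean X = 27.5000, Mean Y = 35.8333
SD X = 13.124405, SD Y = 16.607395
Cov = 137.250000
r = 137.250000/(13.124405*16.607395) = 0.6297

r = 0.6297


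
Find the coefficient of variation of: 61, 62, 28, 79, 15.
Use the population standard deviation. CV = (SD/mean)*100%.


Mean = 49.0000
SD = 23.7065
CV = (23.7065/49.0000)*100 = 48.3807%

CV = 48.3807%


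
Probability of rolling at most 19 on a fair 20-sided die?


Favorable outcomes (roll ≤ 19): 19
Total outcomes = 20
P = 19/20 = 0.9500

P = 0.9500


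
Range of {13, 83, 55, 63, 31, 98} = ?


Max = 98, Min = 13
Range = 98 - 13 = 85

Range = 85


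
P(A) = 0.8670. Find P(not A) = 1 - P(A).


P(not A) = 1 - 0.8670 = 0.1330

P(not A) = 0.1330


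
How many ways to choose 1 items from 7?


C(7,1) = 7!/(1! × 6!)
= 5040/(1 × 720)
= 7

C(7,1) = 7


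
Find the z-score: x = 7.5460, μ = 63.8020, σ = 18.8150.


z = (7.5460 - 63.8020)/18.8150
= -56.2560/18.8150
= -2.9900

z = -2.9900


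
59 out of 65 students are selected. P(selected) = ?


P = 59/65 = 0.9077

P = 0.9077


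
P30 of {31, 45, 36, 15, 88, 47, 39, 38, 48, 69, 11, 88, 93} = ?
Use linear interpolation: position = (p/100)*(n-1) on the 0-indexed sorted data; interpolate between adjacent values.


Sorted: 11, 15, 31, 36, 38, 39, 45, 47, 48, 69, 88, 88, 93
n = 13
Index = 30/100 * 12 = 3.6000
Lower = data[3] = 36, Upper = data[4] = 38
P30 = 36 + 0.6000*(2) = 37.2000

P30 = 37.2000


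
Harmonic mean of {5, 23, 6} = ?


Sum of reciprocals = 1/5 + 1/23 + 1/6 = 0.410145
HM = 3/0.410145 = 7.3145

HM = 7.3145


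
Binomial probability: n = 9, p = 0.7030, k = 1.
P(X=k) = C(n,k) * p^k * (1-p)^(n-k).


C(9,1) = 9
p^1 = 0.703000
(1-p)^8 = 6.054128e-05
P = 9 * 0.703000 * 6.054128e-05 = 0.0004

P(X=1) = 0.0004


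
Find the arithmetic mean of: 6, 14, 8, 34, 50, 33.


Sum = 6 + 14 + 8 + 34 + 50 + 33 = 145
n = 6
Mean = 145/6 = 24.1667

Mean = 24.1667


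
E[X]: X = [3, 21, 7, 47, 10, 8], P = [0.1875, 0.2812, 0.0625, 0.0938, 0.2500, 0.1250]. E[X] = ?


E[X] = 3*0.1875 + 21*0.2812 + 7*0.0625 + 47*0.0938 + 10*0.2500 + 8*0.1250
= 0.5625 + 5.9052 + 0.4375 + 4.4086 + 2.5000 + 1.0000
= 14.8138

E[X] = 14.8138


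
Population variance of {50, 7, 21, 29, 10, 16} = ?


Mean = 22.1667
Squared deviations: 774.6944, 230.0278, 1.3611, 46.6944, 148.0278, 38.0278
Sum = 1238.8333
Variance = 1238.8333/6 = 206.4722

Variance = 206.4722


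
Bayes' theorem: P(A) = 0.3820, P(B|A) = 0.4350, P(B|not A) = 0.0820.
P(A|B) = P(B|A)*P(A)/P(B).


P(B) = P(B|A)*P(A) + P(B|A')*P(A')
= 0.4350*0.3820 + 0.0820*0.6180
= 0.166170 + 0.050676 = 0.216846
P(A|B) = 0.166170/0.216846 = 0.7663

P(A|B) = 0.7663


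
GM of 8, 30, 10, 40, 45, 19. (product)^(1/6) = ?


Product = 8 × 30 × 10 × 40 × 45 × 19 = 82080000
GM = 82080000^(1/6) = 20.8468

GM = 20.8468


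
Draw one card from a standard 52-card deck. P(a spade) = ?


13 spades in 52 cards
P = 13/52 = 0.2500

P = 0.2500


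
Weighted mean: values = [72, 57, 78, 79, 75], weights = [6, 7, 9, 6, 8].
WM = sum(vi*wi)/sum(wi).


Numerator = 72*6 + 57*7 + 78*9 + 79*6 + 75*8 = 2607
Denominator = 6 + 7 + 9 + 6 + 8 = 36
WM = 2607/36 = 72.4167

WM = 72.4167


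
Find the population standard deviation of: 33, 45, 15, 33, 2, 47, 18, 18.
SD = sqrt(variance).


Mean = 26.3750
Variance = 215.4844
SD = sqrt(215.4844) = 14.6794

SD = 14.6794


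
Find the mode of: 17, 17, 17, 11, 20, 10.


Frequencies: 10:1, 11:1, 17:3, 20:1
Max frequency = 3
Mode = 17

Mode = 17


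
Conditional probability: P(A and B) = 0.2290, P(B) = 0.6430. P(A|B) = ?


P(A|B) = 0.2290/0.6430 = 0.3561

P(A|B) = 0.3561


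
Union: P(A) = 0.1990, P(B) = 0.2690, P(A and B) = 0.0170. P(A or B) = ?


P(A∪B) = 0.1990 + 0.2690 - 0.0170
= 0.4680 - 0.0170
= 0.4510

P(A∪B) = 0.4510


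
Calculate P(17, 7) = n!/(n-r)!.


P(17,7) = 17!/10!
= 355687428096000/3628800
= 98017920

P(17,7) = 98017920


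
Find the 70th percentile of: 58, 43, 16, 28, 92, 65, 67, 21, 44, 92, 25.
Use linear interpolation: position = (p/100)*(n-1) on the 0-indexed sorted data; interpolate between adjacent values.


Sorted: 16, 21, 25, 28, 43, 44, 58, 65, 67, 92, 92
n = 11
Index = 70/100 * 10 = 7.0000
Lower = data[7] = 65, Upper = data[8] = 67
P70 = 65 + 0*(2) = 65.0000

P70 = 65.0000


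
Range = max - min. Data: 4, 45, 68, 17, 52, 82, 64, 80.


Max = 82, Min = 4
Range = 82 - 4 = 78

Range = 78


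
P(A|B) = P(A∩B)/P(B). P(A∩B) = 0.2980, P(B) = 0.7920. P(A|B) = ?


P(A|B) = 0.2980/0.7920 = 0.3763

P(A|B) = 0.3763


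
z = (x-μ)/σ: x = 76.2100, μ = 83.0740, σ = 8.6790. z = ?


z = (76.2100 - 83.0740)/8.6790
= -6.8640/8.6790
= -0.7909

z = -0.7909


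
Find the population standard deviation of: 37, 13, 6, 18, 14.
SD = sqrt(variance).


Mean = 17.6000
Variance = 109.0400
SD = sqrt(109.0400) = 10.4422

SD = 10.4422


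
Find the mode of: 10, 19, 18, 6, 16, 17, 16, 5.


Frequencies: 5:1, 6:1, 10:1, 16:2, 17:1, 18:1, 19:1
Max frequency = 2
Mode = 16

Mode = 16


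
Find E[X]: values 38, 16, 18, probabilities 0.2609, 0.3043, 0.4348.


E[X] = 38*0.2609 + 16*0.3043 + 18*0.4348
= 9.9142 + 4.8688 + 7.8264
= 22.6094

E[X] = 22.6094


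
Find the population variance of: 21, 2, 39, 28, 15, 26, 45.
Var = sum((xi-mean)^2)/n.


Mean = 25.1429
Squared deviations: 17.1633, 535.5918, 192.0204, 8.1633, 102.8776, 0.7347, 394.3061
Sum = 1250.8571
Variance = 1250.8571/7 = 178.6939

Variance = 178.6939


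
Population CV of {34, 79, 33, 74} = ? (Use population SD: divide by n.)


Mean = 55.0000
SD = 21.5754
CV = (21.5754/55.0000)*100 = 39.2281%

CV = 39.2281%


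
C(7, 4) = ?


C(7,4) = 7!/(4! × 3!)
= 5040/(24 × 6)
= 35

C(7,4) = 35


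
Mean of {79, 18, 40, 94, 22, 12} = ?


Sum = 79 + 18 + 40 + 94 + 22 + 12 = 265
n = 6
Mean = 265/6 = 44.1667

Mean = 44.1667


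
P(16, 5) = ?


P(16,5) = 16!/11!
= 20922789888000/39916800
= 524160

P(16,5) = 524160


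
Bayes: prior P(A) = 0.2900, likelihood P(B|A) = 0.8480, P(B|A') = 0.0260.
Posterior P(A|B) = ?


P(B) = P(B|A)*P(A) + P(B|A')*P(A')
= 0.8480*0.2900 + 0.0260*0.7100
= 0.245920 + 0.018460 = 0.264380
P(A|B) = 0.245920/0.264380 = 0.9302

P(A|B) = 0.9302


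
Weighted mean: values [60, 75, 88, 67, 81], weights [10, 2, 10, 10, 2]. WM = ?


Numerator = 60*10 + 75*2 + 88*10 + 67*10 + 81*2 = 2462
Denominator = 10 + 2 + 10 + 10 + 2 = 34
WM = 2462/34 = 72.4118

WM = 72.4118


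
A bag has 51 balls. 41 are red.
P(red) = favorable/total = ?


P = 41/51 = 0.8039

P = 0.8039


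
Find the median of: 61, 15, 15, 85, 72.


Sorted: 15, 15, 61, 72, 85
n = 5 (odd)
Middle value = 61

Median = 61


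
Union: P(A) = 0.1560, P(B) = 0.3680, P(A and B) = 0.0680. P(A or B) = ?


P(A∪B) = 0.1560 + 0.3680 - 0.0680
= 0.5240 - 0.0680
= 0.4560

P(A∪B) = 0.4560


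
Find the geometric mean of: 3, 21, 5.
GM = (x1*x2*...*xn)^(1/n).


Product = 3 × 21 × 5 = 315
GM = 315^(1/3) = 6.8041

GM = 6.8041


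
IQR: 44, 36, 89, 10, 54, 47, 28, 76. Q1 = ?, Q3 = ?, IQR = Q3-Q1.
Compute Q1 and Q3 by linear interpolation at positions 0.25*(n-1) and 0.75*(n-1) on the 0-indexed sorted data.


Sorted: 10, 28, 36, 44, 47, 54, 76, 89
Q1 (25th %ile) = 34.0000
Q3 (75th %ile) = 59.5000
IQR = 59.5000 - 34.0000 = 25.5000

IQR = 25.5000


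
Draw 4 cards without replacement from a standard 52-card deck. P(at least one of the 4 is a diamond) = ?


P(at least one) = 1 - P(none)
P(none) = (39/52) × (38/51) × (37/50) × (36/49) = 0.303818
P(at least one) = 1 - 0.303818 = 0.6962

P = 0.6962


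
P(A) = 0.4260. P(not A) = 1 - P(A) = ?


P(not A) = 1 - 0.4260 = 0.5740

P(not A) = 0.5740


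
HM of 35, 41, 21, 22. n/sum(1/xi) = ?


Sum of reciprocals = 1/35 + 1/41 + 1/21 + 1/22 = 0.146035
HM = 4/0.146035 = 27.3906

HM = 27.3906


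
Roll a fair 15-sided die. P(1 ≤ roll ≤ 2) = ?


Favorable outcomes (1 ≤ roll ≤ 2): 2
Total outcomes = 15
P = 2/15 = 0.1333

P = 0.1333


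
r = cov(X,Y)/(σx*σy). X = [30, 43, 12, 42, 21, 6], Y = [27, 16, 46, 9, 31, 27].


Mean X = 25.6667, Mean Y = 26.0000
SD X = 14.031710, SD Y = 11.661904
Cov = -127.166667
r = -127.166667/(14.031710*11.661904) = -0.7771

r = -0.7771


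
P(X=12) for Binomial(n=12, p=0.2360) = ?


C(12,12) = 1
p^12 = 2.984998e-08
(1-p)^0 = 1.000000
P = 1 * 2.984998e-08 * 1.000000 = 2.9850e-08

P(X=12) = 2.9850e-08


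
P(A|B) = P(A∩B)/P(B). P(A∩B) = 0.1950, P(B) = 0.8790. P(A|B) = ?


P(A|B) = 0.1950/0.8790 = 0.2218

P(A|B) = 0.2218


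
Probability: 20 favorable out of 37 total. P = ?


P = 20/37 = 0.5405

P = 0.5405


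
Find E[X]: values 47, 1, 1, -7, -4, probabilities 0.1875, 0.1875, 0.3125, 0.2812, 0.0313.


E[X] = 47*0.1875 + 1*0.1875 + 1*0.3125 - 7*0.2812 - 4*0.0313
= 8.8125 + 0.1875 + 0.3125 - 1.9684 - 0.1252
= 7.2189

E[X] = 7.2189


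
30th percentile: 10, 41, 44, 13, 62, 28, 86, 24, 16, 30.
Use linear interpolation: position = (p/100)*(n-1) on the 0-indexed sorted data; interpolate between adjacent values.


Sorted: 10, 13, 16, 24, 28, 30, 41, 44, 62, 86
n = 10
Index = 30/100 * 9 = 2.7000
Lower = data[2] = 16, Upper = data[3] = 24
P30 = 16 + 0.7000*(8) = 21.6000

P30 = 21.6000


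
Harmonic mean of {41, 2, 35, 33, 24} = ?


Sum of reciprocals = 1/41 + 1/2 + 1/35 + 1/33 + 1/24 = 0.624931
HM = 5/0.624931 = 8.0009

HM = 8.0009


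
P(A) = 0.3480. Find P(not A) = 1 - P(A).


P(not A) = 1 - 0.3480 = 0.6520

P(not A) = 0.6520


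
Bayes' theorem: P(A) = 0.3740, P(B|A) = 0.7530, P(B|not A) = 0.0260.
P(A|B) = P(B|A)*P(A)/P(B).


P(B) = P(B|A)*P(A) + P(B|A')*P(A')
= 0.7530*0.3740 + 0.0260*0.6260
= 0.281622 + 0.016276 = 0.297898
P(A|B) = 0.281622/0.297898 = 0.9454

P(A|B) = 0.9454


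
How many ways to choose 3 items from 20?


C(20,3) = 20!/(3! × 17!)
= 2432902008176640000/(6 × 355687428096000)
= 1140

C(20,3) = 1140


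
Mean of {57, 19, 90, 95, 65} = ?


Sum = 57 + 19 + 90 + 95 + 65 = 326
n = 5
Mean = 326/5 = 65.2000

Mean = 65.2000


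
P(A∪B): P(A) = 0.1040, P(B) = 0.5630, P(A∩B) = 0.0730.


P(A∪B) = 0.1040 + 0.5630 - 0.0730
= 0.6670 - 0.0730
= 0.5940

P(A∪B) = 0.5940


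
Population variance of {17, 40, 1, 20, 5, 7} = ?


Mean = 15.0000
Squared deviations: 4.0000, 625.0000, 196.0000, 25.0000, 100.0000, 64.0000
Sum = 1014.0000
Variance = 1014.0000/6 = 169.0000

Variance = 169.0000


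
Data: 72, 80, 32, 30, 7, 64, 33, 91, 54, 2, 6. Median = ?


Sorted: 2, 6, 7, 30, 32, 33, 54, 64, 72, 80, 91
n = 11 (odd)
Middle value = 33

Median = 33


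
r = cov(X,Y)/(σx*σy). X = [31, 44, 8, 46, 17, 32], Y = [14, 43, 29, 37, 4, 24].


Mean X = 29.6667, Mean Y = 25.1667
SD X = 13.597385, SD Y = 13.208793
Cov = 102.722222
r = 102.722222/(13.597385*13.208793) = 0.5719

r = 0.5719


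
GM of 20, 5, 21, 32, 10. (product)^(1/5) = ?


Product = 20 × 5 × 21 × 32 × 10 = 672000
GM = 672000^(1/5) = 14.6377

GM = 14.6377


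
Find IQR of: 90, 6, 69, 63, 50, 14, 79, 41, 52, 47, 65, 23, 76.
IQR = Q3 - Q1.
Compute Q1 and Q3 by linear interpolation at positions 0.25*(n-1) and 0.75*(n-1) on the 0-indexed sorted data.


Sorted: 6, 14, 23, 41, 47, 50, 52, 63, 65, 69, 76, 79, 90
Q1 (25th %ile) = 41.0000
Q3 (75th %ile) = 69.0000
IQR = 69.0000 - 41.0000 = 28.0000

IQR = 28.0000


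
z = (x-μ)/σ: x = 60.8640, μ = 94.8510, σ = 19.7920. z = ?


z = (60.8640 - 94.8510)/19.7920
= -33.9870/19.7920
= -1.7172

z = -1.7172


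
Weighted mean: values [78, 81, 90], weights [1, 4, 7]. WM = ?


Numerator = 78*1 + 81*4 + 90*7 = 1032
Denominator = 1 + 4 + 7 = 12
WM = 1032/12 = 86.0000

WM = 86.0000


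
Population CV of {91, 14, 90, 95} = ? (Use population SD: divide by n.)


Mean = 72.5000
SD = 33.8268
CV = (33.8268/72.5000)*100 = 46.6576%

CV = 46.6576%


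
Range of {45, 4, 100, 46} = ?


Max = 100, Min = 4
Range = 100 - 4 = 96

Range = 96


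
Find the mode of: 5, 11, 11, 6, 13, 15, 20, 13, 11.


Frequencies: 5:1, 6:1, 11:3, 13:2, 15:1, 20:1
Max frequency = 3
Mode = 11

Mode = 11


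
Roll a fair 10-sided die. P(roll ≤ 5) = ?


Favorable outcomes (roll ≤ 5): 5
Total outcomes = 10
P = 5/10 = 0.5000

P = 0.5000


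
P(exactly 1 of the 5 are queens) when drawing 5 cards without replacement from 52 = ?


Hypergeometric: P(X=1) = C(4,1)·C(48,4) / C(52,5)
= 4 × 194580 / 2598960
= 778320/2598960 = 0.2995

P = 0.2995


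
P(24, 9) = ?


P(24,9) = 24!/15!
= 620448401733239439360000/1307674368000
= 474467051520

P(24,9) = 474467051520


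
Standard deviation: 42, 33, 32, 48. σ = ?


Mean = 38.7500
Variance = 43.6875
SD = sqrt(43.6875) = 6.6097

SD = 6.6097


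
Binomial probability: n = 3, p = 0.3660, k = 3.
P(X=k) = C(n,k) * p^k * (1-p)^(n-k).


C(3,3) = 1
p^3 = 0.049028
(1-p)^0 = 1.000000
P = 1 * 0.049028 * 1.000000 = 0.0490

P(X=3) = 0.0490


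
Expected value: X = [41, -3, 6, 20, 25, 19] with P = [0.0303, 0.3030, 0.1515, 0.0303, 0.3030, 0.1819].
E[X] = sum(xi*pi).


E[X] = 41*0.0303 - 3*0.3030 + 6*0.1515 + 20*0.0303 + 25*0.3030 + 19*0.1819
= 1.2423 - 0.9090 + 0.9090 + 0.6060 + 7.5750 + 3.4561
= 12.8794

E[X] = 12.8794


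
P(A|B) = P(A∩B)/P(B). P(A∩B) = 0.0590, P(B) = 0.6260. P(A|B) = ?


P(A|B) = 0.0590/0.6260 = 0.0942

P(A|B) = 0.0942


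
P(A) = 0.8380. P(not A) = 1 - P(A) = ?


P(not A) = 1 - 0.8380 = 0.1620

P(not A) = 0.1620


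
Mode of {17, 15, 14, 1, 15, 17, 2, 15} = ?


Frequencies: 1:1, 2:1, 14:1, 15:3, 17:2
Max frequency = 3
Mode = 15

Mode = 15


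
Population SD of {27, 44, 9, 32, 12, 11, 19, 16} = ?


Mean = 21.2500
Variance = 129.9375
SD = sqrt(129.9375) = 11.3990

SD = 11.3990


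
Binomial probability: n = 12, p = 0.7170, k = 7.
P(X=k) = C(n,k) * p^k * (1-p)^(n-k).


C(12,7) = 792
p^7 = 0.097417
(1-p)^5 = 0.001815
P = 792 * 0.097417 * 0.001815 = 0.1401

P(X=7) = 0.1401


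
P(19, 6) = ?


P(19,6) = 19!/13!
= 121645100408832000/6227020800
= 19535040

P(19,6) = 19535040


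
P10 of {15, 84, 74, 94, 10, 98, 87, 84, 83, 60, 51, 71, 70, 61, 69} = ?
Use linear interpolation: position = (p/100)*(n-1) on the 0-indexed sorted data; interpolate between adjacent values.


Sorted: 10, 15, 51, 60, 61, 69, 70, 71, 74, 83, 84, 84, 87, 94, 98
n = 15
Index = 10/100 * 14 = 1.4000
Lower = data[1] = 15, Upper = data[2] = 51
P10 = 15 + 0.4000*(36) = 29.4000

P10 = 29.4000


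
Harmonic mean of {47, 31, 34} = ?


Sum of reciprocals = 1/47 + 1/31 + 1/34 = 0.082946
HM = 3/0.082946 = 36.1679

HM = 36.1679


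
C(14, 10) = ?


C(14,10) = 14!/(10! × 4!)
= 87178291200/(3628800 × 24)
= 1001

C(14,10) = 1001


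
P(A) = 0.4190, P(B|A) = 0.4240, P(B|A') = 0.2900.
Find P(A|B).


P(B) = P(B|A)*P(A) + P(B|A')*P(A')
= 0.4240*0.4190 + 0.2900*0.5810
= 0.177656 + 0.168490 = 0.346146
P(A|B) = 0.177656/0.346146 = 0.5132

P(A|B) = 0.5132


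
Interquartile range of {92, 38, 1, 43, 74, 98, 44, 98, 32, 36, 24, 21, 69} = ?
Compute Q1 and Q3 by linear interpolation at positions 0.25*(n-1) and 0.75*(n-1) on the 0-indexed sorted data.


Sorted: 1, 21, 24, 32, 36, 38, 43, 44, 69, 74, 92, 98, 98
Q1 (25th %ile) = 32.0000
Q3 (75th %ile) = 74.0000
IQR = 74.0000 - 32.0000 = 42.0000

IQR = 42.0000


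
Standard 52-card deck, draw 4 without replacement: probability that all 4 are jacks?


P(all jacks) = (4/52) × (3/51) × (2/50) × (1/49)
= 3.6938e-06

P = 3.6938e-06


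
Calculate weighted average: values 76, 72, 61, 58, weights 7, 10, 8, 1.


Numerator = 76*7 + 72*10 + 61*8 + 58*1 = 1798
Denominator = 7 + 10 + 8 + 1 = 26
WM = 1798/26 = 69.1538

WM = 69.1538


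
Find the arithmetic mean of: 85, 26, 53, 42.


Sum = 85 + 26 + 53 + 42 = 206
n = 4
Mean = 206/4 = 51.5000

Mean = 51.5000


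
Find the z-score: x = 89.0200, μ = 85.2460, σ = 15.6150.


z = (89.0200 - 85.2460)/15.6150
= 3.7740/15.6150
= 0.2417

z = 0.2417


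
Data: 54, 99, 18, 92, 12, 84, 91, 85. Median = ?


Sorted: 12, 18, 54, 84, 85, 91, 92, 99
n = 8 (even)
Middle values: 84 and 85
Median = (84+85)/2 = 84.5000

Median = 84.5000


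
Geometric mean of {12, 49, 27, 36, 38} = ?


Product = 12 × 49 × 27 × 36 × 38 = 21718368
GM = 21718368^(1/5) = 29.3336

GM = 29.3336


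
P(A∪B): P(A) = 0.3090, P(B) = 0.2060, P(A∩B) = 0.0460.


P(A∪B) = 0.3090 + 0.2060 - 0.0460
= 0.5150 - 0.0460
= 0.4690

P(A∪B) = 0.4690


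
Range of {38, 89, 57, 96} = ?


Max = 96, Min = 38
Range = 96 - 38 = 58

Range = 58


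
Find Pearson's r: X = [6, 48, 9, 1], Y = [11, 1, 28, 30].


Mean X = 16.0000, Mean Y = 17.5000
SD X = 18.694919, SD Y = 12.051971
Cov = -181.000000
r = -181.000000/(18.694919*12.051971) = -0.8033

r = -0.8033


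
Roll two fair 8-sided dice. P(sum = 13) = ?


Total outcomes = 8×8 = 64
Favorable (sum = 13): 4
P = 4/64 = 0.0625

P = 0.0625


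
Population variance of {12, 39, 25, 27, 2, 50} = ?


Mean = 25.8333
Squared deviations: 191.3611, 173.3611, 0.6944, 1.3611, 568.0278, 584.0278
Sum = 1518.8333
Variance = 1518.8333/6 = 253.1389

Variance = 253.1389


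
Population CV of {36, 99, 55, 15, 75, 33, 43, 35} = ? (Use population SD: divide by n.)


Mean = 48.8750
SD = 25.0621
CV = (25.0621/48.8750)*100 = 51.2780%

CV = 51.2780%


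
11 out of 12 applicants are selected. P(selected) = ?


P = 11/12 = 0.9167

P = 0.9167


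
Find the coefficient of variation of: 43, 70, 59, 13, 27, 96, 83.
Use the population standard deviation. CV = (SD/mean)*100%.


Mean = 55.8571
SD = 27.7562
CV = (27.7562/55.8571)*100 = 49.6915%

CV = 49.6915%


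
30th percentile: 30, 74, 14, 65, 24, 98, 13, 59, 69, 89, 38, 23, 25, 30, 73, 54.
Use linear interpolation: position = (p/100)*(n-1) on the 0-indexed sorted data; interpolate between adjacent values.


Sorted: 13, 14, 23, 24, 25, 30, 30, 38, 54, 59, 65, 69, 73, 74, 89, 98
n = 16
Index = 30/100 * 15 = 4.5000
Lower = data[4] = 25, Upper = data[5] = 30
P30 = 25 + 0.5000*(5) = 27.5000

P30 = 27.5000


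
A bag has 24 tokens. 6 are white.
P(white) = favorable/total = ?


P = 6/24 = 0.2500

P = 0.2500


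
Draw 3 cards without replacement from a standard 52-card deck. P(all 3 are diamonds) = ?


P(all diamonds) = (13/52) × (12/51) × (11/50)
= 0.0129

P = 0.0129


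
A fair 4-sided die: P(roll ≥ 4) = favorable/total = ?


Favorable outcomes (roll ≥ 4): 1
Total outcomes = 4
P = 1/4 = 0.2500

P = 0.2500


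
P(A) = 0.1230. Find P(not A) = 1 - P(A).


P(not A) = 1 - 0.1230 = 0.8770

P(not A) = 0.8770


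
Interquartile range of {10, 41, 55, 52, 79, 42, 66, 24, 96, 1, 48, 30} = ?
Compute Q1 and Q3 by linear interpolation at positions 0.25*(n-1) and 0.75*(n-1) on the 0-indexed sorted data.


Sorted: 1, 10, 24, 30, 41, 42, 48, 52, 55, 66, 79, 96
Q1 (25th %ile) = 28.5000
Q3 (75th %ile) = 57.7500
IQR = 57.7500 - 28.5000 = 29.2500

IQR = 29.2500


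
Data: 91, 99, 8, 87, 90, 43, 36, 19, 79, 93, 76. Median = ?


Sorted: 8, 19, 36, 43, 76, 79, 87, 90, 91, 93, 99
n = 11 (odd)
Middle value = 79

Median = 79


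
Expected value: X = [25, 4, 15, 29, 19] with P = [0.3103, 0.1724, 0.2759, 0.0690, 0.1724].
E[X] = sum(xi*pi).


E[X] = 25*0.3103 + 4*0.1724 + 15*0.2759 + 29*0.0690 + 19*0.1724
= 7.7575 + 0.6896 + 4.1385 + 2.0010 + 3.2756
= 17.8622

E[X] = 17.8622


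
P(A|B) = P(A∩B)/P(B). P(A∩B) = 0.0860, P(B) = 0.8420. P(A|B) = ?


P(A|B) = 0.0860/0.8420 = 0.1021

P(A|B) = 0.1021


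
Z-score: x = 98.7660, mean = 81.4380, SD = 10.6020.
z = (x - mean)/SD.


z = (98.7660 - 81.4380)/10.6020
= 17.3280/10.6020
= 1.6344

z = 1.6344


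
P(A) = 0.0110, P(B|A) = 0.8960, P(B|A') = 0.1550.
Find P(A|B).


P(B) = P(B|A)*P(A) + P(B|A')*P(A')
= 0.8960*0.0110 + 0.1550*0.9890
= 0.009856 + 0.153295 = 0.163151
P(A|B) = 0.009856/0.163151 = 0.0604

P(A|B) = 0.0604


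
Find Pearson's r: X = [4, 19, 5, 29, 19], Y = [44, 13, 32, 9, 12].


Mean X = 15.2000, Mean Y = 22.0000
SD X = 9.474175, SD Y = 13.667480
Cov = -120.000000
r = -120.000000/(9.474175*13.667480) = -0.9267

r = -0.9267


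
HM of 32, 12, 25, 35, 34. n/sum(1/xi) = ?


Sum of reciprocals = 1/32 + 1/12 + 1/25 + 1/35 + 1/34 = 0.212567
HM = 5/0.212567 = 23.5220

HM = 23.5220


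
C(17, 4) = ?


C(17,4) = 17!/(4! × 13!)
= 355687428096000/(24 × 6227020800)
= 2380

C(17,4) = 2380


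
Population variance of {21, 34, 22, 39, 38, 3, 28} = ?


Mean = 26.4286
Squared deviations: 29.4694, 57.3265, 19.6122, 158.0408, 133.8980, 548.8980, 2.4694
Sum = 949.7143
Variance = 949.7143/7 = 135.6735

Variance = 135.6735


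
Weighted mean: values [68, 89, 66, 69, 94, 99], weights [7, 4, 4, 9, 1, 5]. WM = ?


Numerator = 68*7 + 89*4 + 66*4 + 69*9 + 94*1 + 99*5 = 2306
Denominator = 7 + 4 + 4 + 9 + 1 + 5 = 30
WM = 2306/30 = 76.8667

WM = 76.8667


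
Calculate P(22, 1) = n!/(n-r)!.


P(22,1) = 22!/21!
= 1124000727777607680000/51090942171709440000
= 22

P(22,1) = 22


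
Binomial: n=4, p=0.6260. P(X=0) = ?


C(4,0) = 1
p^0 = 1.000000
(1-p)^4 = 0.019565
P = 1 * 1.000000 * 0.019565 = 0.0196

P(X=0) = 0.0196


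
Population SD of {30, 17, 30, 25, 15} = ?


Mean = 23.4000
Variance = 40.2400
SD = sqrt(40.2400) = 6.3435

SD = 6.3435


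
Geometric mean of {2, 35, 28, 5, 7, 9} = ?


Product = 2 × 35 × 28 × 5 × 7 × 9 = 617400
GM = 617400^(1/6) = 9.2277

GM = 9.2277


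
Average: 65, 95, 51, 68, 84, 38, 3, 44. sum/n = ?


Sum = 65 + 95 + 51 + 68 + 84 + 38 + 3 + 44 = 448
n = 8
Mean = 448/8 = 56.0000

Mean = 56.0000


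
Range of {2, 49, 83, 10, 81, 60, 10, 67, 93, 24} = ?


Max = 93, Min = 2
Range = 93 - 2 = 91

Range = 91


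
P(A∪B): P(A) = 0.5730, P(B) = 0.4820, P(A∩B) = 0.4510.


P(A∪B) = 0.5730 + 0.4820 - 0.4510
= 1.0550 - 0.4510
= 0.6040

P(A∪B) = 0.6040


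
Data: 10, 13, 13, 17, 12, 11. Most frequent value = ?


Frequencies: 10:1, 11:1, 12:1, 13:2, 17:1
Max frequency = 2
Mode = 13

Mode = 13


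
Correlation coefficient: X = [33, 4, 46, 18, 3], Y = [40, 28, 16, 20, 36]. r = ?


Mean X = 20.8000, Mean Y = 28.0000
SD X = 16.678129, SD Y = 9.121403
Cov = -55.200000
r = -55.200000/(16.678129*9.121403) = -0.3629

r = -0.3629


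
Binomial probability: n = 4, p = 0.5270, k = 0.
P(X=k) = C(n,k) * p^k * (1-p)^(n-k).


C(4,0) = 1
p^0 = 1.000000
(1-p)^4 = 0.050055
P = 1 * 1.000000 * 0.050055 = 0.0501

P(X=0) = 0.0501


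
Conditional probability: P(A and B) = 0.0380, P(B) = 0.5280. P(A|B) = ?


P(A|B) = 0.0380/0.5280 = 0.0720

P(A|B) = 0.0720


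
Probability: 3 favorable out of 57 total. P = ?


P = 3/57 = 0.0526

P = 0.0526


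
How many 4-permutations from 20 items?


P(20,4) = 20!/16!
= 2432902008176640000/20922789888000
= 116280

P(20,4) = 116280


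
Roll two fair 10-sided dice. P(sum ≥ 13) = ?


Total outcomes = 10×10 = 100
Favorable (sum ≥ 13): 36
P = 36/100 = 0.3600

P = 0.3600


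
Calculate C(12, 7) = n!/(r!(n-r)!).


C(12,7) = 12!/(7! × 5!)
= 479001600/(5040 × 120)
= 792

C(12,7) = 792


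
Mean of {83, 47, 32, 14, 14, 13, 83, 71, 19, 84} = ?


Sum = 83 + 47 + 32 + 14 + 14 + 13 + 83 + 71 + 19 + 84 = 460
n = 10
Mean = 460/10 = 46.0000

Mean = 46.0000


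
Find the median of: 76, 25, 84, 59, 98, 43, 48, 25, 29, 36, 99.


Sorted: 25, 25, 29, 36, 43, 48, 59, 76, 84, 98, 99
n = 11 (odd)
Middle value = 48

Median = 48


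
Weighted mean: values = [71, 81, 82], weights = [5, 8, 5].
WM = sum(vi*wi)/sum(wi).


Numerator = 71*5 + 81*8 + 82*5 = 1413
Denominator = 5 + 8 + 5 = 18
WM = 1413/18 = 78.5000

WM = 78.5000


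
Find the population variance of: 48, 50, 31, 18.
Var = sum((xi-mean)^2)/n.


Mean = 36.7500
Squared deviations: 126.5625, 175.5625, 33.0625, 351.5625
Sum = 686.7500
Variance = 686.7500/4 = 171.6875

Variance = 171.6875


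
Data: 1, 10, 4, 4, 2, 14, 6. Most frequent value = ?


Frequencies: 1:1, 2:1, 4:2, 6:1, 10:1, 14:1
Max frequency = 2
Mode = 4

Mode = 4


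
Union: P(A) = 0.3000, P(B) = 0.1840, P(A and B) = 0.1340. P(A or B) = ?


P(A∪B) = 0.3000 + 0.1840 - 0.1340
= 0.4840 - 0.1340
= 0.3500

P(A∪B) = 0.3500


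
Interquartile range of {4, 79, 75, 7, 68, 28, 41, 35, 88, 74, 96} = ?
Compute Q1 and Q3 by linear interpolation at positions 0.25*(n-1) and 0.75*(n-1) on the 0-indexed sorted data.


Sorted: 4, 7, 28, 35, 41, 68, 74, 75, 79, 88, 96
Q1 (25th %ile) = 31.5000
Q3 (75th %ile) = 77.0000
IQR = 77.0000 - 31.5000 = 45.5000

IQR = 45.5000


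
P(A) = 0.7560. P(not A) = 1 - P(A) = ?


P(not A) = 1 - 0.7560 = 0.2440

P(not A) = 0.2440


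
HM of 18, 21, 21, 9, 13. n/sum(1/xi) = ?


Sum of reciprocals = 1/18 + 1/21 + 1/21 + 1/9 + 1/13 = 0.338828
HM = 5/0.338828 = 14.7568

HM = 14.7568


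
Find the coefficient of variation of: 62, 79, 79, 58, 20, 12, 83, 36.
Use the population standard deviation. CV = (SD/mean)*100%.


Mean = 53.6250
SD = 26.0141
CV = (26.0141/53.6250)*100 = 48.5112%

CV = 48.5112%


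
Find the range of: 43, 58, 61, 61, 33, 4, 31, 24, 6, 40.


Max = 61, Min = 4
Range = 61 - 4 = 57

Range = 57


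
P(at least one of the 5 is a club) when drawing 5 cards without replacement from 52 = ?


P(at least one) = 1 - P(none)
P(none) = (39/52) × (38/51) × (37/50) × (36/49) × (35/48) = 0.221534
P(at least one) = 1 - 0.221534 = 0.7785

P = 0.7785


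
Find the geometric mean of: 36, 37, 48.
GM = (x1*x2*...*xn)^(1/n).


Product = 36 × 37 × 48 = 63936
GM = 63936^(1/3) = 39.9867

GM = 39.9867


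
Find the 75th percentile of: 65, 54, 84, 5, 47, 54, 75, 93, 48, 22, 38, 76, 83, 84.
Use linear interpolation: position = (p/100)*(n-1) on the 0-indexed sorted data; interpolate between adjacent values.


Sorted: 5, 22, 38, 47, 48, 54, 54, 65, 75, 76, 83, 84, 84, 93
n = 14
Index = 75/100 * 13 = 9.7500
Lower = data[9] = 76, Upper = data[10] = 83
P75 = 76 + 0.7500*(7) = 81.2500

P75 = 81.2500


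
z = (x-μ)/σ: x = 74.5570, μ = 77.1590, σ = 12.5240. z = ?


z = (74.5570 - 77.1590)/12.5240
= -2.6020/12.5240
= -0.2078

z = -0.2078


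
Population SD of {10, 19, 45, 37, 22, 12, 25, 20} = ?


Mean = 23.7500
Variance = 124.4375
SD = sqrt(124.4375) = 11.1552

SD = 11.1552


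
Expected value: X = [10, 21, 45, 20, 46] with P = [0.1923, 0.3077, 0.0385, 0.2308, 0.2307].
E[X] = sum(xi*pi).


E[X] = 10*0.1923 + 21*0.3077 + 45*0.0385 + 20*0.2308 + 46*0.2307
= 1.9230 + 6.4617 + 1.7325 + 4.6160 + 10.6122
= 25.3454

E[X] = 25.3454


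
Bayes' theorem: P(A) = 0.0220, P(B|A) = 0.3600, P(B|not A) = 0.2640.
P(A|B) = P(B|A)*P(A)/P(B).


P(B) = P(B|A)*P(A) + P(B|A')*P(A')
= 0.3600*0.0220 + 0.2640*0.9780
= 0.007920 + 0.258192 = 0.266112
P(A|B) = 0.007920/0.266112 = 0.0298

P(A|B) = 0.0298


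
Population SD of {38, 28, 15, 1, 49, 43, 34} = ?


Mean = 29.7143
Variance = 239.9184
SD = sqrt(239.9184) = 15.4893

SD = 15.4893


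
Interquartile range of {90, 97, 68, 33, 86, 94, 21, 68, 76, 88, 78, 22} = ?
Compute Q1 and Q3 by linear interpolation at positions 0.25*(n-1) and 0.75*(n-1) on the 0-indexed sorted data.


Sorted: 21, 22, 33, 68, 68, 76, 78, 86, 88, 90, 94, 97
Q1 (25th %ile) = 59.2500
Q3 (75th %ile) = 88.5000
IQR = 88.5000 - 59.2500 = 29.2500

IQR = 29.2500


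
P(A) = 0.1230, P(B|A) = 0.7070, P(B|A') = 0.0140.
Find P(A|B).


P(B) = P(B|A)*P(A) + P(B|A')*P(A')
= 0.7070*0.1230 + 0.0140*0.8770
= 0.086961 + 0.012278 = 0.099239
P(A|B) = 0.086961/0.099239 = 0.8763

P(A|B) = 0.8763


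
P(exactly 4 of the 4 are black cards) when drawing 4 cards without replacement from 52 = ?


Hypergeometric: P(X=4) = C(26,4)·C(26,0) / C(52,4)
= 14950 × 1 / 270725
= 14950/270725 = 0.0552

P = 0.0552


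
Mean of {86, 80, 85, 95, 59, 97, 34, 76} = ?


Sum = 86 + 80 + 85 + 95 + 59 + 97 + 34 + 76 = 612
n = 8
Mean = 612/8 = 76.5000

Mean = 76.5000


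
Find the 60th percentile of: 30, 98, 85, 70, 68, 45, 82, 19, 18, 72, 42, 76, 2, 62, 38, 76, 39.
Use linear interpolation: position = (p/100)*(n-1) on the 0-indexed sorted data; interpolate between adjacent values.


Sorted: 2, 18, 19, 30, 38, 39, 42, 45, 62, 68, 70, 72, 76, 76, 82, 85, 98
n = 17
Index = 60/100 * 16 = 9.6000
Lower = data[9] = 68, Upper = data[10] = 70
P60 = 68 + 0.6000*(2) = 69.2000

P60 = 69.2000


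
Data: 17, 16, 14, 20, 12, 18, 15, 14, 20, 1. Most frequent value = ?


Frequencies: 1:1, 12:1, 14:2, 15:1, 16:1, 17:1, 18:1, 20:2
Max frequency = 2
Mode = 14, 20

Mode = 14, 20


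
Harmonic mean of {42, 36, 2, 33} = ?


Sum of reciprocals = 1/42 + 1/36 + 1/2 + 1/33 = 0.581890
HM = 4/0.581890 = 6.8741

HM = 6.8741


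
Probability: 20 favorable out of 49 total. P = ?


P = 20/49 = 0.4082

P = 0.4082


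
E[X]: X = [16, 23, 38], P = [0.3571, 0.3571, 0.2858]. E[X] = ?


E[X] = 16*0.3571 + 23*0.3571 + 38*0.2858
= 5.7136 + 8.2133 + 10.8604
= 24.7873

E[X] = 24.7873


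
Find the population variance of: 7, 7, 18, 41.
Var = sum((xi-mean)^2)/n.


Mean = 18.2500
Squared deviations: 126.5625, 126.5625, 0.0625, 517.5625
Sum = 770.7500
Variance = 770.7500/4 = 192.6875

Variance = 192.6875


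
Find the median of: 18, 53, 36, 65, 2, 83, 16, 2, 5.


Sorted: 2, 2, 5, 16, 18, 36, 53, 65, 83
n = 9 (odd)
Middle value = 18

Median = 18


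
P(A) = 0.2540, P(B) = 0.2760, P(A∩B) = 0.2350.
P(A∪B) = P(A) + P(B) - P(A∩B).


P(A∪B) = 0.2540 + 0.2760 - 0.2350
= 0.5300 - 0.2350
= 0.2950

P(A∪B) = 0.2950


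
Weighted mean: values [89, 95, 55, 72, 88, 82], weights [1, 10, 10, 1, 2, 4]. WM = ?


Numerator = 89*1 + 95*10 + 55*10 + 72*1 + 88*2 + 82*4 = 2165
Denominator = 1 + 10 + 10 + 1 + 2 + 4 = 28
WM = 2165/28 = 77.3214

WM = 77.3214


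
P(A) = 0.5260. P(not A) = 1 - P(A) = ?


P(not A) = 1 - 0.5260 = 0.4740

P(not A) = 0.4740


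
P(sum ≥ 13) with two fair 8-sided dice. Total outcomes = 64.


Total outcomes = 8×8 = 64
Favorable (sum ≥ 13): 10
P = 10/64 = 0.1562

P = 0.1562


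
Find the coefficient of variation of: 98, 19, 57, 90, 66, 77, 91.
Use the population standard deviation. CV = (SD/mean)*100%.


Mean = 71.1429
SD = 25.2158
CV = (25.2158/71.1429)*100 = 35.4439%

CV = 35.4439%


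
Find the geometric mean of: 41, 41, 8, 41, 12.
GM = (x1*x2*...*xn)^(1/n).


Product = 41 × 41 × 8 × 41 × 12 = 6616416
GM = 6616416^(1/5) = 23.1273

GM = 23.1273


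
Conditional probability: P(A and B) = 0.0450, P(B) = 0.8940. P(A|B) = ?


P(A|B) = 0.0450/0.8940 = 0.0503

P(A|B) = 0.0503


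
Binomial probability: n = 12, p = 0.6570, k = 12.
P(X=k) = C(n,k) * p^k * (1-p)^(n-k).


C(12,12) = 1
p^12 = 0.006468
(1-p)^0 = 1.000000
P = 1 * 0.006468 * 1.000000 = 0.0065

P(X=12) = 0.0065


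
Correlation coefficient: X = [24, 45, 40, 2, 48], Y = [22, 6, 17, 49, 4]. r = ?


Mean X = 31.8000, Mean Y = 19.6000
SD X = 17.045821, SD Y = 16.156732
Cov = -269.680000
r = -269.680000/(17.045821*16.156732) = -0.9792

r = -0.9792


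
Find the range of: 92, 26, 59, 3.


Max = 92, Min = 3
Range = 92 - 3 = 89

Range = 89


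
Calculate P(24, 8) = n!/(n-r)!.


P(24,8) = 24!/16!
= 620448401733239439360000/20922789888000
= 29654190720

P(24,8) = 29654190720


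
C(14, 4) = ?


C(14,4) = 14!/(4! × 10!)
= 87178291200/(24 × 3628800)
= 1001

C(14,4) = 1001


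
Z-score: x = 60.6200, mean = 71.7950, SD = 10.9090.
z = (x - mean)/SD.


z = (60.6200 - 71.7950)/10.9090
= -11.1750/10.9090
= -1.0244

z = -1.0244


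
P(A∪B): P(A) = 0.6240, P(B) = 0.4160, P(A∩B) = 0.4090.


P(A∪B) = 0.6240 + 0.4160 - 0.4090
= 1.0400 - 0.4090
= 0.6310

P(A∪B) = 0.6310


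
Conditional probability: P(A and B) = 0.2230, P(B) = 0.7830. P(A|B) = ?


P(A|B) = 0.2230/0.7830 = 0.2848

P(A|B) = 0.2848


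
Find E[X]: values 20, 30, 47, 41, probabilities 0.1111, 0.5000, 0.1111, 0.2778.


E[X] = 20*0.1111 + 30*0.5000 + 47*0.1111 + 41*0.2778
= 2.2220 + 15.0000 + 5.2217 + 11.3898
= 33.8335

E[X] = 33.8335


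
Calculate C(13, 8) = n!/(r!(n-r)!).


C(13,8) = 13!/(8! × 5!)
= 6227020800/(40320 × 120)
= 1287

C(13,8) = 1287


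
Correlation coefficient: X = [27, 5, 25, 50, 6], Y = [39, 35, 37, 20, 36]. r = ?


Mean X = 22.6000, Mean Y = 33.4000
SD X = 16.499697, SD Y = 6.829348
Cov = -81.040000
r = -81.040000/(16.499697*6.829348) = -0.7192

r = -0.7192


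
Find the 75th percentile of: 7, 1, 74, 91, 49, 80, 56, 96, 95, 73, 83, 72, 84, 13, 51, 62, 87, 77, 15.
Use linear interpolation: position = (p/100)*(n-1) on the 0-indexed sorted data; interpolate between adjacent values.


Sorted: 1, 7, 13, 15, 49, 51, 56, 62, 72, 73, 74, 77, 80, 83, 84, 87, 91, 95, 96
n = 19
Index = 75/100 * 18 = 13.5000
Lower = data[13] = 83, Upper = data[14] = 84
P75 = 83 + 0.5000*(1) = 83.5000

P75 = 83.5000


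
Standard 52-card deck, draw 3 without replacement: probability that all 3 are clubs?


P(all clubs) = (13/52) × (12/51) × (11/50)
= 0.0129

P = 0.0129


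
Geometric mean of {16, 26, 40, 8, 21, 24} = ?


Product = 16 × 26 × 40 × 8 × 21 × 24 = 67092480
GM = 67092480^(1/6) = 20.1579

GM = 20.1579


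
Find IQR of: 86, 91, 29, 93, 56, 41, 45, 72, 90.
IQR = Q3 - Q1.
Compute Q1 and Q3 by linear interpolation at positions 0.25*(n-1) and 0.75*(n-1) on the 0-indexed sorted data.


Sorted: 29, 41, 45, 56, 72, 86, 90, 91, 93
Q1 (25th %ile) = 45.0000
Q3 (75th %ile) = 90.0000
IQR = 90.0000 - 45.0000 = 45.0000

IQR = 45.0000


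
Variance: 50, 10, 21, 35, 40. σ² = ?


Mean = 31.2000
Squared deviations: 353.4400, 449.4400, 104.0400, 14.4400, 77.4400
Sum = 998.8000
Variance = 998.8000/5 = 199.7600

Variance = 199.7600


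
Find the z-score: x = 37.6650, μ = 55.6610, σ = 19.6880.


z = (37.6650 - 55.6610)/19.6880
= -17.9960/19.6880
= -0.9141

z = -0.9141


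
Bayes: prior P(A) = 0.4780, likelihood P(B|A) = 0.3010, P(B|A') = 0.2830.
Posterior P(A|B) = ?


P(B) = P(B|A)*P(A) + P(B|A')*P(A')
= 0.3010*0.4780 + 0.2830*0.5220
= 0.143878 + 0.147726 = 0.291604
P(A|B) = 0.143878/0.291604 = 0.4934

P(A|B) = 0.4934


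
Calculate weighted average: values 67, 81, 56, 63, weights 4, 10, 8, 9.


Numerator = 67*4 + 81*10 + 56*8 + 63*9 = 2093
Denominator = 4 + 10 + 8 + 9 = 31
WM = 2093/31 = 67.5161

WM = 67.5161


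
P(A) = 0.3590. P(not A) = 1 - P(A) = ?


P(not A) = 1 - 0.3590 = 0.6410

P(not A) = 0.6410


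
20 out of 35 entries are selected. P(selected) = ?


P = 20/35 = 0.5714

P = 0.5714


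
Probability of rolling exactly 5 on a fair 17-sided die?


Favorable outcomes (roll = 5): 1
Total outcomes = 17
P = 1/17 = 0.0588

P = 0.0588
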